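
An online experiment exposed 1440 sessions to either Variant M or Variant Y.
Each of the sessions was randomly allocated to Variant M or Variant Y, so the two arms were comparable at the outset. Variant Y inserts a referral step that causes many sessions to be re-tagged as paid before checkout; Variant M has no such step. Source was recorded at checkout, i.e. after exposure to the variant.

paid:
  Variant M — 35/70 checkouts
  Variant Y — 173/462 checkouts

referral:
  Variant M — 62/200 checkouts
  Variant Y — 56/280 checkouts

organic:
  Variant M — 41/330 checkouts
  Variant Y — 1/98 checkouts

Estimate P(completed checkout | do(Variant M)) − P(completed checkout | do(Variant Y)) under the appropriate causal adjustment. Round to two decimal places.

-0.04

Traffic source is downstream of the variant. One should not condition on a consequence of treatment, so the overall rates are the right comparison.
The causal difference is the pooled difference: 0.230 − 0.274 = -0.044.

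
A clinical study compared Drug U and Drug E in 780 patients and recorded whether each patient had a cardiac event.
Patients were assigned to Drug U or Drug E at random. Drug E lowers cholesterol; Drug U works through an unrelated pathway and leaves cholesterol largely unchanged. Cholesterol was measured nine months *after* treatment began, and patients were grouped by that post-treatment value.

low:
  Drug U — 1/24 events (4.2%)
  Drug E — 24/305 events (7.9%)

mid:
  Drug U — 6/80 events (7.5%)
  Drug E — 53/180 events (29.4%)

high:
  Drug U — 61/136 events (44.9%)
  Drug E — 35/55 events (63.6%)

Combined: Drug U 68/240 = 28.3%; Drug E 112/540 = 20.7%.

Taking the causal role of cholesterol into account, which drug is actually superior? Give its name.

The distribution of cholesterol is itself part of what the drug does — it is an intermediate outcome. Holding it fixed would remove that part of the effect; the total effect is the pooled difference.
Pooled: Drug U 28.3% vs Drug E 20.7%; Drug E is lower overall.

Drug E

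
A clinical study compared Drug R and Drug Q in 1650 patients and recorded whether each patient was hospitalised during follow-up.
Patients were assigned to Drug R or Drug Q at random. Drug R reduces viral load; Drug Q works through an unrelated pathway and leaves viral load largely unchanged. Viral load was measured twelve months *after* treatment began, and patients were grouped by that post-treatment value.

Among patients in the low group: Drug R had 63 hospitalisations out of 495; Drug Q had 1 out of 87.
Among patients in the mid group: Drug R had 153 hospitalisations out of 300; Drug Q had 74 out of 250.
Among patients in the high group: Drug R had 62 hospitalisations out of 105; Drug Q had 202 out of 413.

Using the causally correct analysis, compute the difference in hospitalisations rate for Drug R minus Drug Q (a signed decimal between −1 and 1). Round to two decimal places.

-0.06

Drug Q is lower inside every viral load stratum but Drug R is lower in aggregate. Whether to stratify depends on how viral load relates to the drug.
Viral load here is a post-treatment variable shaped by the drug; conditioning on it would introduce bias rather than remove it. The overall comparison is the causal one.
The causal difference is the pooled difference: 0.309 − 0.369 = -0.060.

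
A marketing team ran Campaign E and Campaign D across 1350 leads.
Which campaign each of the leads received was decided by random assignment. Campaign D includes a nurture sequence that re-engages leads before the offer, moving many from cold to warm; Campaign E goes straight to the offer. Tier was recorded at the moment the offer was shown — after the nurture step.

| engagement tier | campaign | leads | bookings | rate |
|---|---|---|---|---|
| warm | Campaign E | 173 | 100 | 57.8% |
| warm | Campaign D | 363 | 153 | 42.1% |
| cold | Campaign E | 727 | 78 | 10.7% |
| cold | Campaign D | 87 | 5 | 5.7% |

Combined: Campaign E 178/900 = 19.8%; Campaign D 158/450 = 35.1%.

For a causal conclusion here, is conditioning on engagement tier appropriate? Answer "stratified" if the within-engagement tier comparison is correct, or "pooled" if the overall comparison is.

The stratified and pooled comparisons disagree (Campaign E wins within each engagement tier; Campaign D wins overall), so the answer turns on the causal role of engagement tier.
Because the campaign influences engagement tier, engagement tier is a post-treatment mediator, not a confounder. Stratifying on it would bias the estimate; the causal effect is the crude pooled difference.
Pooled: Campaign E 19.8% vs Campaign D 35.1%; Campaign D is higher overall.

pooled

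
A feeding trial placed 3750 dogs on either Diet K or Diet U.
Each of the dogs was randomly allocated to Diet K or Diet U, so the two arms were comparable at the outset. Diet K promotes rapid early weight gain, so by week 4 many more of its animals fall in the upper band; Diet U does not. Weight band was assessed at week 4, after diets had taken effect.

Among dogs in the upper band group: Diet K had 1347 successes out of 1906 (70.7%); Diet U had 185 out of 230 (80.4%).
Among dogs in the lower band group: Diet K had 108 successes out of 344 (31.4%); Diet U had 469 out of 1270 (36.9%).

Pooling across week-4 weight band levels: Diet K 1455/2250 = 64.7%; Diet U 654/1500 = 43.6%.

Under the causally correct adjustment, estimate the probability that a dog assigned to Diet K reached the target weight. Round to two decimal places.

0.65

The stratified and pooled comparisons disagree (Diet U wins within each week-4 weight band; Diet K wins overall), so the answer turns on the causal role of week-4 weight band.
Week-4 weight band is recorded after the diet and is itself shifted by it — it sits on the causal path from diet to outcome. Conditioning on a mediator would strip out part of the effect we want; the pooled comparison gives the total causal effect.
So P(outcome | do(Diet K)) is just the pooled rate for Diet K: 1455/2250 = 0.647.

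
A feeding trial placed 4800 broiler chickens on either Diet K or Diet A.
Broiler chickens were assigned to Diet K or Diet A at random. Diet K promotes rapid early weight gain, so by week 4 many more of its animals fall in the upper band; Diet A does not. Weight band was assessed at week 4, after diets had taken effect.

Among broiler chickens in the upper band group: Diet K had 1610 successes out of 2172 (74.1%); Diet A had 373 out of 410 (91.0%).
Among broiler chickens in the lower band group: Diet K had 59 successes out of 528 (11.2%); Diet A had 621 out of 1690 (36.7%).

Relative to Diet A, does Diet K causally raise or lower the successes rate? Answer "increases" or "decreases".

Within every week-4 weight band level Diet A has the higher rate, yet pooled Diet K does — Simpson's reversal.
Week-4 weight band is downstream of the diet. One should not condition on a consequence of treatment, so the overall rates are the right comparison.
Pooled: Diet K 61.8% vs Diet A 47.3%; Diet K is higher overall.

increases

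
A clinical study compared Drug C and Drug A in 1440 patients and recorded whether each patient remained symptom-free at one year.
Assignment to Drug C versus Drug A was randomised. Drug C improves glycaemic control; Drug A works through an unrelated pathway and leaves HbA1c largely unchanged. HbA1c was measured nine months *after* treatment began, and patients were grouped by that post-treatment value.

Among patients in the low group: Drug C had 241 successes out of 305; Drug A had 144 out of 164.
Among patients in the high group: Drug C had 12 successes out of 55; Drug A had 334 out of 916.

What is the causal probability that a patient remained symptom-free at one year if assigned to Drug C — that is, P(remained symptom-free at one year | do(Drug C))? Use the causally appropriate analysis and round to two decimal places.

The HbA1c-specific comparison favours Drug A throughout, but the pooled figures favour Drug C. The question is whether to condition on HbA1c.
Because the drug influences HbA1c, HbA1c is a post-treatment mediator, not a confounder. Stratifying on it would bias the estimate; the causal effect is the crude pooled difference.
So P(outcome | do(Drug C)) is just the pooled rate for Drug C: 253/360 = 0.703.

0.70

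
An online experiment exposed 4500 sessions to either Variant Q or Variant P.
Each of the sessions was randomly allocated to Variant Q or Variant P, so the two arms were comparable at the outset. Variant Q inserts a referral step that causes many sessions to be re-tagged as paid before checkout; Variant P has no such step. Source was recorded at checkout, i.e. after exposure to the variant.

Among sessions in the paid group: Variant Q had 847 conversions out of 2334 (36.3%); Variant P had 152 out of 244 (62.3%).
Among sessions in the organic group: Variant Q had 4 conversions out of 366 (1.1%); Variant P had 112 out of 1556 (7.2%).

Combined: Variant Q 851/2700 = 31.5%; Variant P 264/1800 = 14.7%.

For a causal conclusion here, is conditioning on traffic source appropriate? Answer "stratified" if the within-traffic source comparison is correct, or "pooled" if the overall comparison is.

Variant P is higher inside every traffic source stratum but Variant Q is higher in aggregate. Whether to stratify depends on how traffic source relates to the variant.
Traffic source lies on the pathway variant → traffic source → outcome, so adjusting for it blocks the indirect effect. For the total causal effect of variant, use the unadjusted pooled rates.
Pooled: Variant Q 31.5% vs Variant P 14.7%; Variant Q is higher overall.

pooled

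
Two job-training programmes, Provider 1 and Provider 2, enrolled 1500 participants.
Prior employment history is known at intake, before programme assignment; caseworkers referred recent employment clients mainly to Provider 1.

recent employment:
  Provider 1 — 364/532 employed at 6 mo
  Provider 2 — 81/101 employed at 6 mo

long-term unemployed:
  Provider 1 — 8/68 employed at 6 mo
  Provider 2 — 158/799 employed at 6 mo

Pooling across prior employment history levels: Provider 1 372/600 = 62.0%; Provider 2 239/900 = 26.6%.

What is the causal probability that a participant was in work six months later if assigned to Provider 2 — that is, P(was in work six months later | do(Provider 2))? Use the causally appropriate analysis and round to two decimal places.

Nothing the programme does changes prior employment history; the imbalance is an allocation artefact. With prior employment history also predicting the outcome, the pooled figure is confounded, and the within-stratum comparison is the causal one.
Standardising Provider 2 to the population prior employment history mix: 0.422·81/101 + 0.578·158/799 = 0.453.

0.45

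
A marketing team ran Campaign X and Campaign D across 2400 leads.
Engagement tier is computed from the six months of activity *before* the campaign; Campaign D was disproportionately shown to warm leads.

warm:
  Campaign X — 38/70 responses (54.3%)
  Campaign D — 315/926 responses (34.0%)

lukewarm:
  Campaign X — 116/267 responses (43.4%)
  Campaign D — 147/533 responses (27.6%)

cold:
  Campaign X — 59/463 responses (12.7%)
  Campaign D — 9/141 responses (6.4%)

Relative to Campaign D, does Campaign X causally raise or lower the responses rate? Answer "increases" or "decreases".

increases

Engagement tier is set before the campaign has any effect — it is not caused by the campaign — and it independently drives the outcome. That makes it a confounder, so the causal comparison is within engagement tier levels.
Within each level — warm: 54.3% vs 34.0%; lukewarm: 43.4% vs 27.6%; cold: 12.7% vs 6.4% — Campaign X is higher every time.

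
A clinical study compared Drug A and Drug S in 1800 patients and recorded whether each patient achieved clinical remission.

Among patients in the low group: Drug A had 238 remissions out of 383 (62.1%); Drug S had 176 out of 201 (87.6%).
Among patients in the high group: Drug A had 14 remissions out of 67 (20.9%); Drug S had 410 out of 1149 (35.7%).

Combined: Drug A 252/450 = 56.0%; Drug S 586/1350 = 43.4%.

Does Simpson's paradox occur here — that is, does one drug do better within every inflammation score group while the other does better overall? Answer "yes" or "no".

yes

Within each inflammation score level (low 62.1% vs 87.6%; high 20.9% vs 35.7%), Drug S has the higher rate every time. Pooled: 56.0% vs 43.4% — Drug A has the higher rate overall. The two comparisons disagree.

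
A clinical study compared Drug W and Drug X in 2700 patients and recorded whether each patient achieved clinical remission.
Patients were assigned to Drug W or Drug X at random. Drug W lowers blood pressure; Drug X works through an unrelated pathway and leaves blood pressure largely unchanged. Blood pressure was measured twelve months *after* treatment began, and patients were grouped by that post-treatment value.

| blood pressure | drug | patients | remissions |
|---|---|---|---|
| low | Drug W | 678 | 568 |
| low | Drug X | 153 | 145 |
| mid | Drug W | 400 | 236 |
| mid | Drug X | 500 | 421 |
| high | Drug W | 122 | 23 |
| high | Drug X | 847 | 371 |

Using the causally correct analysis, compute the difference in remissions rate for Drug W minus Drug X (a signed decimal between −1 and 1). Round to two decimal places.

Blood pressure is recorded after the drug and is itself shifted by it — it sits on the causal path from drug to outcome. Conditioning on a mediator would strip out part of the effect we want; the pooled comparison gives the total causal effect.
The causal difference is the pooled difference: 0.689 − 0.625 = +0.065.

+0.06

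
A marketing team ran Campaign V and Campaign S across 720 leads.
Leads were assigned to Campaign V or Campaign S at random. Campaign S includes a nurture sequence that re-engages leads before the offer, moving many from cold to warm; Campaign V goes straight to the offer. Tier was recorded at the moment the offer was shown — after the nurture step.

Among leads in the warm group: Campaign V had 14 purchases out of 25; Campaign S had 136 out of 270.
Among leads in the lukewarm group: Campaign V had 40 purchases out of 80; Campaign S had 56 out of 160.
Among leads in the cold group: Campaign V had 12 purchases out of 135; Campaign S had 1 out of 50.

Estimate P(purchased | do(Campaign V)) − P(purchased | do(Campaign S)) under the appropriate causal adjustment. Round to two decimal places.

-0.13

Within every engagement tier level Campaign V has the higher rate, yet pooled Campaign S does — Simpson's reversal.
Engagement tier is downstream of the campaign. One should not condition on a consequence of treatment, so the overall rates are the right comparison.
The causal difference is the pooled difference: 0.275 − 0.402 = -0.127.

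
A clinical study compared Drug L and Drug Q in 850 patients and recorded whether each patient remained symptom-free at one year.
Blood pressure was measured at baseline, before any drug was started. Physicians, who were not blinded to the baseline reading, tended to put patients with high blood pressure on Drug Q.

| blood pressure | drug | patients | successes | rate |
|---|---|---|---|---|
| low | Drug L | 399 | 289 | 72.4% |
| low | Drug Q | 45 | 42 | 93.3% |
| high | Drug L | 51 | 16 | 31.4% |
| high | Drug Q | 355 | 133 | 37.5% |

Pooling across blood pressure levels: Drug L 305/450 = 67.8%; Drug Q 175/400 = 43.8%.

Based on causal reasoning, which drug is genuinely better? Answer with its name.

The stratified and pooled comparisons disagree (Drug Q wins within each blood pressure; Drug L wins overall), so the answer turns on the causal role of blood pressure.
Since blood pressure is a pre-existing factor (not a product of the drug) and it affects the outcome on its own, it is a confounder. The stratified rates, not the pooled rate, identify the causal effect.
Within each level — low: 72.4% vs 93.3%; high: 31.4% vs 37.5% — Drug Q is higher every time.

Drug Q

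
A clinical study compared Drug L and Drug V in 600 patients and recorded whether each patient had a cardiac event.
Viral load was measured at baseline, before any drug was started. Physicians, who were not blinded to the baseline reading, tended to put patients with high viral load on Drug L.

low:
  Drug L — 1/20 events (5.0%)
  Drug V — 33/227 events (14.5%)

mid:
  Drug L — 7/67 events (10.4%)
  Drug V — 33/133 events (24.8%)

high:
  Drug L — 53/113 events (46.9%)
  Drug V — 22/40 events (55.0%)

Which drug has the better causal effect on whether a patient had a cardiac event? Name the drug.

Since viral load is a pre-existing factor (not a product of the drug) and it affects the outcome on its own, it is a confounder. The stratified rates, not the pooled rate, identify the causal effect.
Within each level — low: 5.0% vs 14.5%; mid: 10.4% vs 24.8%; high: 46.9% vs 55.0% — Drug L is lower every time.

Drug L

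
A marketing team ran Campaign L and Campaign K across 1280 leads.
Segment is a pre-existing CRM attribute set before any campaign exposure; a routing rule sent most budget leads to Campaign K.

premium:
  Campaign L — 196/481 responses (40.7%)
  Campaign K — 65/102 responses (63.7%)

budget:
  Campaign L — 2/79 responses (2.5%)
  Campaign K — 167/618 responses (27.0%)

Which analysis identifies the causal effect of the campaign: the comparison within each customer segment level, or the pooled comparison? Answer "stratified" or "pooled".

Within every customer segment level Campaign K has the higher rate, yet pooled Campaign L does — Simpson's reversal.
Here customer segment is a common cause — it drives both which campaign a case falls under and the outcome. The crude comparison mixes populations; the stratum-specific rates are the causally relevant ones.
Within each level — premium: 40.7% vs 63.7%; budget: 2.5% vs 27.0% — Campaign K is higher every time.

stratified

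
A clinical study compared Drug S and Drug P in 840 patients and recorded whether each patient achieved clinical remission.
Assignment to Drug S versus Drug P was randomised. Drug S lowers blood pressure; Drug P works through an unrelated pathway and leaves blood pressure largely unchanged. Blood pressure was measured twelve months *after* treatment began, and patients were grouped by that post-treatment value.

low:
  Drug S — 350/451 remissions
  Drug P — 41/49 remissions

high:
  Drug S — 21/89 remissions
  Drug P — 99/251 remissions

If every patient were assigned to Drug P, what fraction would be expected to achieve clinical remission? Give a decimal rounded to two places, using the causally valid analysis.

Blood pressure here is a post-treatment variable shaped by the drug; conditioning on it would introduce bias rather than remove it. The overall comparison is the causal one.
So P(outcome | do(Drug P)) is just the pooled rate for Drug P: 140/300 = 0.467.

0.47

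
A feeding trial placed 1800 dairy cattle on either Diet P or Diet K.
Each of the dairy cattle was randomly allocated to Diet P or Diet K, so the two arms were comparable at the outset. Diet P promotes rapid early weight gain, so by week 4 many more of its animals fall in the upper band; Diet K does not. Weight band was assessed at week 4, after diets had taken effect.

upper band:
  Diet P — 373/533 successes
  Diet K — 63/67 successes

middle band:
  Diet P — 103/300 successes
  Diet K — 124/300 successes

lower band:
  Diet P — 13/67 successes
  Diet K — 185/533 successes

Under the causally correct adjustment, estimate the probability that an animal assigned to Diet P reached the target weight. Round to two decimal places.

0.54

The week-4 weight band-specific comparison favours Diet K throughout, but the pooled figures favour Diet P. The question is whether to condition on week-4 weight band.
Week-4 weight band lies on the pathway diet → week-4 weight band → outcome, so adjusting for it blocks the indirect effect. For the total causal effect of diet, use the unadjusted pooled rates.
So P(outcome | do(Diet P)) is just the pooled rate for Diet P: 489/900 = 0.543.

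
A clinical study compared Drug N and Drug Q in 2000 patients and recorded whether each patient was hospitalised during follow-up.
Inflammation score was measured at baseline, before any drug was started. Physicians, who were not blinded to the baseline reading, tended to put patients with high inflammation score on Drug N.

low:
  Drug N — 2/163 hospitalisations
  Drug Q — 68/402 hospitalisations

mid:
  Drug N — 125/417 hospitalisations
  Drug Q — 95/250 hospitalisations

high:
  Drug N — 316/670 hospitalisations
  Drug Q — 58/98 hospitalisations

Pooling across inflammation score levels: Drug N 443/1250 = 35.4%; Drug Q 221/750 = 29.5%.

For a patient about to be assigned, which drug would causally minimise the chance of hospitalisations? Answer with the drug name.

Drug N is lower inside every inflammation score stratum but Drug Q is lower in aggregate. Whether to stratify depends on how inflammation score relates to the drug.
Inflammation score differs across drugs for reasons unrelated to any effect of the drug itself, and it separately predicts the outcome — a classic confounder. We must compare within inflammation score levels.
Within each level — low: 1.2% vs 16.9%; mid: 30.0% vs 38.0%; high: 47.2% vs 59.2% — Drug N is lower every time.

Drug N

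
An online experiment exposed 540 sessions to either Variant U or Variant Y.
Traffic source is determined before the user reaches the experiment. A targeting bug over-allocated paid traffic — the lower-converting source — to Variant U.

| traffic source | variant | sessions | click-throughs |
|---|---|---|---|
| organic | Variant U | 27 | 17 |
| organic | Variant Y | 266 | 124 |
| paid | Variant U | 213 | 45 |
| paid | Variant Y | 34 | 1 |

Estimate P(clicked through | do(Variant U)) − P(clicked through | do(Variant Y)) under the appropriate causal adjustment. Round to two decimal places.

The stratified and pooled comparisons disagree (Variant U wins within each traffic source; Variant Y wins overall), so the answer turns on the causal role of traffic source.
Since traffic source is a pre-existing factor (not a product of the variant) and it affects the outcome on its own, it is a confounder. The stratified rates, not the pooled rate, identify the causal effect.
Adjusting over the population distribution of traffic source: 0.543·(0.630−0.466) + 0.457·(0.211−0.029) = +0.172.

+0.17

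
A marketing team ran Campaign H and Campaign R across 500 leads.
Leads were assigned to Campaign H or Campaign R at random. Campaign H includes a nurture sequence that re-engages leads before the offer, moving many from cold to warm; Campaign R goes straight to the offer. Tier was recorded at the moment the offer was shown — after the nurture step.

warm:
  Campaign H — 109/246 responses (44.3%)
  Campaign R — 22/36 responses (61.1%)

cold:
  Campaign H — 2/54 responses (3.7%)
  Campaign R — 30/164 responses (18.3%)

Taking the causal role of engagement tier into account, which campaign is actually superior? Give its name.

Campaign H

Within every engagement tier level Campaign R has the higher rate, yet pooled Campaign H does — Simpson's reversal.
Stratifying would compare campaigns among leads the campaigns themselves sorted into engagement tier groups — a form of selection on an intermediate. The unconditioned pooled rates give the total causal effect.
Pooled: Campaign H 37.0% vs Campaign R 26.0%; Campaign H is higher overall.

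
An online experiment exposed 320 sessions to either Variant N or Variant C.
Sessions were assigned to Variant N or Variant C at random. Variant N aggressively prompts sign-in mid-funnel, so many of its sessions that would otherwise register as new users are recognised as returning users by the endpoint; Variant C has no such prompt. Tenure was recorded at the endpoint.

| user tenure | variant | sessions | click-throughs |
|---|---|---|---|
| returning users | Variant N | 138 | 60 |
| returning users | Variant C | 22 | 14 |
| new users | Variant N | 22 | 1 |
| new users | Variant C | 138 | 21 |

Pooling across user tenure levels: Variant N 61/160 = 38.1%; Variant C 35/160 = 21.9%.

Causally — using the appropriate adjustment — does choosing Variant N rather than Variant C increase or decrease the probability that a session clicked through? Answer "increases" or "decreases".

increases

Stratifying would compare variants among sessions the variants themselves sorted into user tenure groups — a form of selection on an intermediate. The unconditioned pooled rates give the total causal effect.
Pooled: Variant N 38.1% vs Variant C 21.9%; Variant N is higher overall.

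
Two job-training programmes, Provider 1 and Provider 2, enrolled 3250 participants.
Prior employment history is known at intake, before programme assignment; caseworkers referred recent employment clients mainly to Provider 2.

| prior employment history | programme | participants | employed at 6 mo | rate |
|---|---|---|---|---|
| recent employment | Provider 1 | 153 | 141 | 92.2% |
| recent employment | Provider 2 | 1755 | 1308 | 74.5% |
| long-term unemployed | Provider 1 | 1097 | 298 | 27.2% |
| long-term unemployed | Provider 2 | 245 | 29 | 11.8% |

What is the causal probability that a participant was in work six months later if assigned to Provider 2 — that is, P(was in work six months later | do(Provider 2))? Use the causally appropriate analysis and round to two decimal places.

0.49

Prior employment history is set before the programme has any effect — it is not caused by the programme — and it independently drives the outcome. That makes it a confounder, so the causal comparison is within prior employment history levels.
Standardising Provider 2 to the population prior employment history mix: 0.587·1308/1755 + 0.413·29/245 = 0.486.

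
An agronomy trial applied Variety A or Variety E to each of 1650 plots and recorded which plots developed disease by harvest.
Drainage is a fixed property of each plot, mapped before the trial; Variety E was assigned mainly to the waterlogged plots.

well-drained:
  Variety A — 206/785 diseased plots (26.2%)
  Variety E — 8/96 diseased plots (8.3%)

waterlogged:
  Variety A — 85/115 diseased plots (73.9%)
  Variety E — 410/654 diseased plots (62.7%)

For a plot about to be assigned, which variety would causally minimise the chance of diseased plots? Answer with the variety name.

Within every field drainage level Variety E has the lower rate, yet pooled Variety A does — Simpson's reversal.
Field drainage satisfies the back-door criterion: it is not a descendant of the variety, and it blocks the spurious path from variety to outcome. Adjusting for it (i.e., using the within-field drainage rates) gives the causal effect.
Within each level — well-drained: 26.2% vs 8.3%; waterlogged: 73.9% vs 62.7% — Variety E is lower every time.

Variety E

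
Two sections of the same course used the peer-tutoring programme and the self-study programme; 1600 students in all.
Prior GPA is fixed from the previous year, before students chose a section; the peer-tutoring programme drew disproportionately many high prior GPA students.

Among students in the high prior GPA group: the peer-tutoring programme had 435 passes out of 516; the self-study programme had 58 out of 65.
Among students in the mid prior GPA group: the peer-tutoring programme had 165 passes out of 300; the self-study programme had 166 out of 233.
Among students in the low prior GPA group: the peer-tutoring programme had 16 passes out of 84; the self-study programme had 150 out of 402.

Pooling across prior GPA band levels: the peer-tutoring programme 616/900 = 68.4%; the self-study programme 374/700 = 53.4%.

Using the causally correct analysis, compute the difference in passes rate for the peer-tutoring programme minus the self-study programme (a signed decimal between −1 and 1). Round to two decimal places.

Since prior GPA band is a pre-existing factor (not a product of the teaching method) and it affects the outcome on its own, it is a confounder. The stratified rates, not the pooled rate, identify the causal effect.
Adjusting over the population distribution of prior GPA band: 0.363·(0.843−0.892) + 0.333·(0.550−0.712) + 0.304·(0.190−0.373) = -0.127.

-0.13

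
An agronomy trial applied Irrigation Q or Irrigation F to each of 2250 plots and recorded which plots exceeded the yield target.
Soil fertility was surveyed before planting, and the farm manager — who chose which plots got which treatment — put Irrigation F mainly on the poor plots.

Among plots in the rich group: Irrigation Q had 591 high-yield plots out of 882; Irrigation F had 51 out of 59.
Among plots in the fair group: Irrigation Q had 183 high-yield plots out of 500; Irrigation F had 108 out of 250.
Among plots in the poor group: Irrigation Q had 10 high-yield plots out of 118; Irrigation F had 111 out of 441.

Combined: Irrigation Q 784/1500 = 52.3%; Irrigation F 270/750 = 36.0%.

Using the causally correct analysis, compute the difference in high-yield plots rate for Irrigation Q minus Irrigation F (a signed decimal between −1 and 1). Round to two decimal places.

-0.14

The imbalance in soil fertility arose from how plots were allocated, not from anything the irrigation did; and soil fertility independently affects the outcome. The pooled gap is confounded — condition on soil fertility.
Adjusting over the population distribution of soil fertility: 0.418·(0.670−0.864) + 0.333·(0.366−0.432) + 0.248·(0.085−0.252) = -0.145.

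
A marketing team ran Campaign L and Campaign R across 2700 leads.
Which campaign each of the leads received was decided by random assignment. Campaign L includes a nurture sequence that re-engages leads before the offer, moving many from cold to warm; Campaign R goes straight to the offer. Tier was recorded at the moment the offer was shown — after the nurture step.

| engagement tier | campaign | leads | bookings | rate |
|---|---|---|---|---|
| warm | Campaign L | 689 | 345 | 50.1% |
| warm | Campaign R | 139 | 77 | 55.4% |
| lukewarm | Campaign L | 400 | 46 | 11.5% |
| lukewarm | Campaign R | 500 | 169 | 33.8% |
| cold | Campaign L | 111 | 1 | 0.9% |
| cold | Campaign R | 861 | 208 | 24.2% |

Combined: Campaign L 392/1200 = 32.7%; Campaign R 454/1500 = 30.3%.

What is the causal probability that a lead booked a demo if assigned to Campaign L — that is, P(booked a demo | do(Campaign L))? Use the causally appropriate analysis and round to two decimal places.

0.33

Campaign R is higher inside every engagement tier stratum but Campaign L is higher in aggregate. Whether to stratify depends on how engagement tier relates to the campaign.
Engagement tier is downstream of the campaign. One should not condition on a consequence of treatment, so the overall rates are the right comparison.
So P(outcome | do(Campaign L)) is just the pooled rate for Campaign L: 392/1200 = 0.327.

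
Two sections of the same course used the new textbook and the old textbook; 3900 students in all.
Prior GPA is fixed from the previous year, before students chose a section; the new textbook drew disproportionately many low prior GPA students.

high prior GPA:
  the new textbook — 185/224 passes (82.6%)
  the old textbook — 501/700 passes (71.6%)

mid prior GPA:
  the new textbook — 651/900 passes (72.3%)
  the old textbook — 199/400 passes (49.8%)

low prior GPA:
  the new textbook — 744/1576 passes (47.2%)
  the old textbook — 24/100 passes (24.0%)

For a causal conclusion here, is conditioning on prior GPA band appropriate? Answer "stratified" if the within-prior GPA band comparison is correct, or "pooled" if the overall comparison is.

stratified

Within every prior GPA band level the new textbook has the higher rate, yet pooled the old textbook does — Simpson's reversal.
The imbalance in prior GPA band arose from how students were allocated, not from anything the teaching method did; and prior GPA band independently affects the outcome. The pooled gap is confounded — condition on prior GPA band.
Within each level — high prior GPA: 82.6% vs 71.6%; mid prior GPA: 72.3% vs 49.8%; low prior GPA: 47.2% vs 24.0% — the new textbook is higher every time.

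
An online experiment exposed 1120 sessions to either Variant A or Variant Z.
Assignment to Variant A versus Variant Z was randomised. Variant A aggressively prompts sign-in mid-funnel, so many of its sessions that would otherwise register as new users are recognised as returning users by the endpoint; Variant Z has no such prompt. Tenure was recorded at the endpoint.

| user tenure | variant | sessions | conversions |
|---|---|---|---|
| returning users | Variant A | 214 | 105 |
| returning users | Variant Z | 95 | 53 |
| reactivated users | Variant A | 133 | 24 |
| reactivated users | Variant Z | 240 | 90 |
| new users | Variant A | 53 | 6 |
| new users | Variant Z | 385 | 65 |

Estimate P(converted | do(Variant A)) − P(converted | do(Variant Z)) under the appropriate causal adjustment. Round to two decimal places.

+0.05

Variant Z is higher inside every user tenure stratum but Variant A is higher in aggregate. Whether to stratify depends on how user tenure relates to the variant.
The distribution of user tenure is itself part of what the variant does — it is an intermediate outcome. Holding it fixed would remove that part of the effect; the total effect is the pooled difference.
The causal difference is the pooled difference: 0.338 − 0.289 = +0.049.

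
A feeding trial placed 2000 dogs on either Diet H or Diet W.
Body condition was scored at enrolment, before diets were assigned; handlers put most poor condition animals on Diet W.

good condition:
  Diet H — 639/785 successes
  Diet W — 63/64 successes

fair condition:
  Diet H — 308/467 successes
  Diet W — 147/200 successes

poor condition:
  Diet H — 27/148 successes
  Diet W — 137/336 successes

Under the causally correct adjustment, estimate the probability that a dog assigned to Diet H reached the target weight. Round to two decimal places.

Starting body condition is set before the diet has any effect — it is not caused by the diet — and it independently drives the outcome. That makes it a confounder, so the causal comparison is within starting body condition levels.
Standardising Diet H to the population starting body condition mix: 0.424·639/785 + 0.334·308/467 + 0.242·27/148 = 0.610.

0.61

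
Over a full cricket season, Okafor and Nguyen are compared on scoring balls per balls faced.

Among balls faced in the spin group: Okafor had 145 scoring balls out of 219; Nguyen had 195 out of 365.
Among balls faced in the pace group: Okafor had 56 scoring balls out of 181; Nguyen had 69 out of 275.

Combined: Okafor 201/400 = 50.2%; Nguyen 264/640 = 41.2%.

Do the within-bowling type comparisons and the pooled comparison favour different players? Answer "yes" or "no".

no

Within each bowling type level (spin 66.2% vs 53.4%; pace 30.9% vs 25.1%), Okafor has the higher rate every time. Pooled: 50.2% vs 41.2% — Okafor has the higher rate overall. They agree.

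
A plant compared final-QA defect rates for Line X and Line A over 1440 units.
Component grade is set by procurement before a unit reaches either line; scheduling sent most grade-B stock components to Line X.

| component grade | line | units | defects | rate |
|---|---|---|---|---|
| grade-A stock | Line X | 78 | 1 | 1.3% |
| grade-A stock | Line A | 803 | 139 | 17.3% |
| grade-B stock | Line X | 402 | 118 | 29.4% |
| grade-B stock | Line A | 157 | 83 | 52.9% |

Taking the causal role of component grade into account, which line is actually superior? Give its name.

Line X

Component grade satisfies the back-door criterion: it is not a descendant of the line, and it blocks the spurious path from line to outcome. Adjusting for it (i.e., using the within-component grade rates) gives the causal effect.
Within each level — grade-A stock: 1.3% vs 17.3%; grade-B stock: 29.4% vs 52.9% — Line X is lower every time.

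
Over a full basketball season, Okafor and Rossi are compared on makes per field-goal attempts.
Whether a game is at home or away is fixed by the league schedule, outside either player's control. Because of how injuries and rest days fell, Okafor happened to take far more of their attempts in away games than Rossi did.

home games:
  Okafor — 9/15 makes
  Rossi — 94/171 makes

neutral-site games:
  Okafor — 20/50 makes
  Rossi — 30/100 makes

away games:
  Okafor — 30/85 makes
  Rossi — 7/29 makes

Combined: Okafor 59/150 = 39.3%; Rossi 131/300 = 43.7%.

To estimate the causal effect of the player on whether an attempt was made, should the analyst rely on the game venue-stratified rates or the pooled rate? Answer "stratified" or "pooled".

stratified

Here game venue is a common cause — it drives both which player a case falls under and the outcome. The crude comparison mixes populations; the stratum-specific rates are the causally relevant ones.
Within each level — home games: 60.0% vs 55.0%; neutral-site games: 40.0% vs 30.0%; away games: 35.3% vs 24.1% — Okafor is higher every time.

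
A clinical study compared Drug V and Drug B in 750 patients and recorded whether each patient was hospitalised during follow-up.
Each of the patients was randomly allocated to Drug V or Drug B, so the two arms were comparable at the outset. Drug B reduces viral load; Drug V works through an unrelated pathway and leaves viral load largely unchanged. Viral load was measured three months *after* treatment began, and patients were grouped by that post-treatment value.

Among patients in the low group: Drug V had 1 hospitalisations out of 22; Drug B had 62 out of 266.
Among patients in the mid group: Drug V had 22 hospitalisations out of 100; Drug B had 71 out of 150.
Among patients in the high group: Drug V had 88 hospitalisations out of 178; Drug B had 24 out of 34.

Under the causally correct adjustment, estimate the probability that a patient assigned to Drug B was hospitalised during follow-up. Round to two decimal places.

Drug V is lower inside every viral load stratum but Drug B is lower in aggregate. Whether to stratify depends on how viral load relates to the drug.
Stratifying would compare drugs among patients the drugs themselves sorted into viral load groups — a form of selection on an intermediate. The unconditioned pooled rates give the total causal effect.
So P(outcome | do(Drug B)) is just the pooled rate for Drug B: 157/450 = 0.349.

0.35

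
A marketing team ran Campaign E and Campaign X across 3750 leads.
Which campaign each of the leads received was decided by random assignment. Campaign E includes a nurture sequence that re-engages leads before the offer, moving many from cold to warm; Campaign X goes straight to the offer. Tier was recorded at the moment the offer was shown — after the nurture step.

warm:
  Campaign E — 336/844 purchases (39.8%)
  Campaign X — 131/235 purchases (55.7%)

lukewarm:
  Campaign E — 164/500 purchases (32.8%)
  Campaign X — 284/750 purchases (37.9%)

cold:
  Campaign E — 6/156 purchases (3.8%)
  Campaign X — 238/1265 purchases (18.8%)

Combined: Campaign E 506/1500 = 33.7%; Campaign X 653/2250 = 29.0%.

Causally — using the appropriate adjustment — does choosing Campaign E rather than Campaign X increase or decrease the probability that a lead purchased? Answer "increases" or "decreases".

Engagement tier is recorded after the campaign and is itself shifted by it — it sits on the causal path from campaign to outcome. Conditioning on a mediator would strip out part of the effect we want; the pooled comparison gives the total causal effect.
Pooled: Campaign E 33.7% vs Campaign X 29.0%; Campaign E is higher overall.

increases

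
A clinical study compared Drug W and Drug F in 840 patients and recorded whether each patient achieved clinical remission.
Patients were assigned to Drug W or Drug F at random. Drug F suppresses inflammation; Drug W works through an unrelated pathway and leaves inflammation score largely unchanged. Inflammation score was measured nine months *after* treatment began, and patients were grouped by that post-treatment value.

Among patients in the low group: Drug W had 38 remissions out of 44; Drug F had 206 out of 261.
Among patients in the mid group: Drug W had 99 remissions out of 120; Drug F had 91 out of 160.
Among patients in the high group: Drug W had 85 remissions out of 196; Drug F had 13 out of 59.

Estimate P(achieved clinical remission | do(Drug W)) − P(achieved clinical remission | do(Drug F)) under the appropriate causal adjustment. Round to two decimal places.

Inflammation score here is a post-treatment variable shaped by the drug; conditioning on it would introduce bias rather than remove it. The overall comparison is the causal one.
The causal difference is the pooled difference: 0.617 − 0.646 = -0.029.

-0.03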